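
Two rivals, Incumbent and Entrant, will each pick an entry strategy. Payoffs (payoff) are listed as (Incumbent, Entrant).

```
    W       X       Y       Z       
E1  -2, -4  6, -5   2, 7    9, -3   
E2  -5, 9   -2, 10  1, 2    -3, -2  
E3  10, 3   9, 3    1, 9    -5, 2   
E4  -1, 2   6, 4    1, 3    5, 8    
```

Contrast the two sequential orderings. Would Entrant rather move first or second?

second

If Incumbent leads: Entrant's best replies are E1→Y, E2→X, E3→Y, E4→Z; Incumbent's induced payoffs 2, -2, 1, 5; outcome (E4, Z), payoffs (5, 8).
If Entrant leads: Incumbent's best replies are W→E3, X→E3, Y→E1, Z→E1; Entrant's induced payoffs 3, 3, 7, -3; outcome (E1, Y), payoffs (2, 7).
Entrant gets 7 moving first and 8 moving second, so Entrant prefers to move second.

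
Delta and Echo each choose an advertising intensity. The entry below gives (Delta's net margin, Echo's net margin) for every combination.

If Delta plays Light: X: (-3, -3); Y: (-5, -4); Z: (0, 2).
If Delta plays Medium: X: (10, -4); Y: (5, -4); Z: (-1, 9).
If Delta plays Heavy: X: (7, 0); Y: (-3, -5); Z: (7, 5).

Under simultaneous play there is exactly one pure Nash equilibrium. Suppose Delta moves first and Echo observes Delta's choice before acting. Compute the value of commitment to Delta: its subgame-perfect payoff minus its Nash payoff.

0

Work backward from Echo's decision.
- Light: BR = Z, leader payoff 0.
- Medium: BR = Z, leader payoff -1.
- Heavy: BR = Z, leader payoff 7.
Delta's induced payoffs are 0, -1, 7, so Delta commits to Heavy. Subgame-perfect outcome: (Heavy, Z) with payoffs (7, 5).
For the simultaneous game, intersect best replies.
Delta's best replies: X→Medium; Y→Medium; Z→Heavy.
Echo's best replies: Light→Z; Medium→Z; Heavy→Z.
Only (Heavy, Z) has each player best-responding; Nash payoffs (7, 5).
Delta's commitment gain: 7 − 7 = 0.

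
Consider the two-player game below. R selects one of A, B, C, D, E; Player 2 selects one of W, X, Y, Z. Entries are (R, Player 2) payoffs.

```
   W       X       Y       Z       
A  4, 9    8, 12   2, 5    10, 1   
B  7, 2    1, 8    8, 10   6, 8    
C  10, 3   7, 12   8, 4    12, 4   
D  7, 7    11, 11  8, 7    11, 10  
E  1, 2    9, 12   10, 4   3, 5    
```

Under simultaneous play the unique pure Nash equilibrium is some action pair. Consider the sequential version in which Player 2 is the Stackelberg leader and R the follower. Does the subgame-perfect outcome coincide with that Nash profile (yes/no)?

Backward induction with Player 2 moving first.
- W: BR = C, leader payoff 3.
- X: BR = D, leader payoff 11.
- Y: BR = E, leader payoff 4.
- Z: BR = C, leader payoff 4.
Maximizing over 3, 11, 4, 4, Player 2 chooses X. Subgame-perfect outcome: (D, X) with payoffs (11, 11).
For the simultaneous game, intersect best replies.
R's best replies: W→C; X→D; Y→E; Z→C.
Player 2's best replies: A→X; B→Y; C→X; D→X; E→X.
The unique mutual best reply is (D, X), giving (11, 11).
Sequential outcome (D, X) coincides with the Nash profile (D, X).

yes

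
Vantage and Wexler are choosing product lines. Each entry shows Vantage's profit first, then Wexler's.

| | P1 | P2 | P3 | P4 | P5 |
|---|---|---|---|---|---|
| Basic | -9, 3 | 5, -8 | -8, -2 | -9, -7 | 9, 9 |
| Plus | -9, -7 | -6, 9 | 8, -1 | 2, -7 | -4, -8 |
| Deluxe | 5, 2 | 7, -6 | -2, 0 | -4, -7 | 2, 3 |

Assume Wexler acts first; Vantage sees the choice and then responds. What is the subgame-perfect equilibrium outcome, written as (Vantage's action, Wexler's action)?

Work backward from Vantage's decision.
- P1: BR = Deluxe, leader payoff 2.
- P2: BR = Deluxe, leader payoff -6.
- P3: BR = Plus, leader payoff -1.
- P4: BR = Plus, leader payoff -7.
- P5: BR = Basic, leader payoff 9.
Among 2, -6, -1, -7, 9, the best is 9 at P5. Subgame-perfect outcome: (Basic, P5) with payoffs (9, 9).

(Basic, P5)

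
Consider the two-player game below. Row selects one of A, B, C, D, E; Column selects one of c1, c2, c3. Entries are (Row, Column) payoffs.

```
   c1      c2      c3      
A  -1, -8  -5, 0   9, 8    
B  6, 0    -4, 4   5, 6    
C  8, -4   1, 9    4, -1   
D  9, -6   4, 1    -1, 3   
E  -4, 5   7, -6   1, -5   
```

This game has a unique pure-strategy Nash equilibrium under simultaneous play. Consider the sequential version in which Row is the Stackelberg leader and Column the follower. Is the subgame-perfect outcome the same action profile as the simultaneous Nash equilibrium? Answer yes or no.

Work backward from Column's decision.
- A: Column compares -8, 0, 8 and picks c3; Row would get 9.
- B: Column compares 0, 4, 6 and picks c3; Row would get 5.
- C: Column compares -4, 9, -1 and picks c2; Row would get 1.
- D: Column compares -6, 1, 3 and picks c3; Row would get -1.
- E: Column compares 5, -6, -5 and picks c1; Row would get -4.
Among 9, 5, 1, -1, -4, the best is 9 at A. Subgame-perfect outcome: (A, c3) with payoffs (9, 8).
Under simultaneous play:
Row's best replies: c1→D; c2→E; c3→A.
Column's best replies: A→c3; B→c3; C→c2; D→c3; E→c1.
Only (A, c3) has each player best-responding; Nash payoffs (9, 8).
Sequential outcome (A, c3) coincides with the Nash profile (A, c3).

yes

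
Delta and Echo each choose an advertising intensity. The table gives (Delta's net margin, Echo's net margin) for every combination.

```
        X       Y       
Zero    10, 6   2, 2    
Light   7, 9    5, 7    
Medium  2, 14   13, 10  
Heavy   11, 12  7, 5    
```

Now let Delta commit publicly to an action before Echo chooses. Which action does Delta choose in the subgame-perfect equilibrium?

Heavy

Solve by backward induction (Delta leads).
- Zero → Echo plays X (best of 6, 2); Delta gets 10.
- Light → Echo plays X (best of 9, 7); Delta gets 7.
- Medium → Echo plays X (best of 14, 10); Delta gets 2.
- Heavy → Echo plays X (best of 12, 5); Delta gets 11.
Delta's induced payoffs are 10, 7, 2, 11, so Delta commits to Heavy. Subgame-perfect outcome: (Heavy, X) with payoffs (11, 12).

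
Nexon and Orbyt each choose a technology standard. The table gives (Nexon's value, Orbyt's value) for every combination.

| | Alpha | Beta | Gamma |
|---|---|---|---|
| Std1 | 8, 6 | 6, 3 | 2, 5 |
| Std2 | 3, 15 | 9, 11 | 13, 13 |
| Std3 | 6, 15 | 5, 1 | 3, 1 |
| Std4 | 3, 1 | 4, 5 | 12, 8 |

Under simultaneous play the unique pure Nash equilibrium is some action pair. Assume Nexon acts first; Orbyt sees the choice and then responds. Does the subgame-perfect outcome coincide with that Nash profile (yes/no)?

no

Backward induction with Nexon moving first.
- Std1: BR = Alpha, leader payoff 8.
- Std2: BR = Alpha, leader payoff 3.
- Std3: BR = Alpha, leader payoff 6.
- Std4: BR = Gamma, leader payoff 12.
Nexon's induced payoffs are 8, 3, 6, 12, so Nexon commits to Std4. Subgame-perfect outcome: (Std4, Gamma) with payoffs (12, 8).
Now find the simultaneous Nash equilibrium.
Nexon's best replies: Alpha→Std1; Beta→Std2; Gamma→Std2.
Orbyt's best replies: Std1→Alpha; Std2→Alpha; Std3→Alpha; Std4→Gamma.
Only (Std1, Alpha) has each player best-responding; Nash payoffs (8, 6).
Sequential outcome (Std4, Gamma) differs from the Nash profile (Std1, Alpha).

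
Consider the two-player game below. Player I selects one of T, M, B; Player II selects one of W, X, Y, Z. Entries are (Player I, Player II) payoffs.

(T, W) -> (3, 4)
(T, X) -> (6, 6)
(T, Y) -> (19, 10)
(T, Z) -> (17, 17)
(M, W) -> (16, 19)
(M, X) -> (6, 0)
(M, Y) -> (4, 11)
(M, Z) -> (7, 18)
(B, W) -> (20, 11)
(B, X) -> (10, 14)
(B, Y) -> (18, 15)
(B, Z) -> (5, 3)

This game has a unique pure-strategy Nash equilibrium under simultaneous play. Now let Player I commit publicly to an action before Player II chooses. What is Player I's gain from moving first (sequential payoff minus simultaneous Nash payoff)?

1

Player II best-responds to each possible Player I move:
- T: BR = Z, leader payoff 17.
- M: BR = W, leader payoff 16.
- B: BR = Y, leader payoff 18.
Among 17, 16, 18, the best is 18 at B. Subgame-perfect outcome: (B, Y) with payoffs (18, 15).
For the simultaneous game, intersect best replies.
Player I's best replies: W→B; X→B; Y→T; Z→T.
Player II's best replies: T→Z; M→W; B→Y.
The unique mutual best reply is (T, Z), giving (17, 17).
Player I's commitment gain: 18 − 17 = 1.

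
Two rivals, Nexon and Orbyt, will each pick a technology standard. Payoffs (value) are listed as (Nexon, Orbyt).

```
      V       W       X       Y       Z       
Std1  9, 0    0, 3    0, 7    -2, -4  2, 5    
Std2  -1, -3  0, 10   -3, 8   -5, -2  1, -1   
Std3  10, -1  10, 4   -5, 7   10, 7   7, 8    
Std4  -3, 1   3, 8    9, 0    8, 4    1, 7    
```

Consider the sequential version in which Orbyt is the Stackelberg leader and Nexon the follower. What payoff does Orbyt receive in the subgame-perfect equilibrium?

8

Nexon best-responds to each possible Orbyt move:
- V: Nexon compares 9, -1, 10, -3 and picks Std3; Orbyt would get -1.
- W: Nexon compares 0, 0, 10, 3 and picks Std3; Orbyt would get 4.
- X: Nexon compares 0, -3, -5, 9 and picks Std4; Orbyt would get 0.
- Y: Nexon compares -2, -5, 10, 8 and picks Std3; Orbyt would get 7.
- Z: Nexon compares 2, 1, 7, 1 and picks Std3; Orbyt would get 8.
Orbyt's induced payoffs are -1, 4, 0, 7, 8, so Orbyt commits to Z. Subgame-perfect outcome: (Std3, Z) with payoffs (7, 8).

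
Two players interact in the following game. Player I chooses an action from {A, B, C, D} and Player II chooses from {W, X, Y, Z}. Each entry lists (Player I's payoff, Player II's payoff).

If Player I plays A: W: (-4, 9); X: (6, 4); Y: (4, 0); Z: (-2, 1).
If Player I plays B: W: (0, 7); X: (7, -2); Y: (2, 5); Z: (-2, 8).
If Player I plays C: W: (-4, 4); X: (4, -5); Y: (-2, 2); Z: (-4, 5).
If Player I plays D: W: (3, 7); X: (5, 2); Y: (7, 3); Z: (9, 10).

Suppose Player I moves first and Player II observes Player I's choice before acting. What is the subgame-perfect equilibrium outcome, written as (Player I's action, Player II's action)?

Solve by backward induction (Player I leads).
- A: Player II compares 9, 4, 0, 1 and picks W; Player I would get -4.
- B: Player II compares 7, -2, 5, 8 and picks Z; Player I would get -2.
- C: Player II compares 4, -5, 2, 5 and picks Z; Player I would get -4.
- D: Player II compares 7, 2, 3, 10 and picks Z; Player I would get 9.
Player I's induced payoffs are -4, -2, -4, 9, so Player I commits to D. Subgame-perfect outcome: (D, Z) with payoffs (9, 10).

(D, Z)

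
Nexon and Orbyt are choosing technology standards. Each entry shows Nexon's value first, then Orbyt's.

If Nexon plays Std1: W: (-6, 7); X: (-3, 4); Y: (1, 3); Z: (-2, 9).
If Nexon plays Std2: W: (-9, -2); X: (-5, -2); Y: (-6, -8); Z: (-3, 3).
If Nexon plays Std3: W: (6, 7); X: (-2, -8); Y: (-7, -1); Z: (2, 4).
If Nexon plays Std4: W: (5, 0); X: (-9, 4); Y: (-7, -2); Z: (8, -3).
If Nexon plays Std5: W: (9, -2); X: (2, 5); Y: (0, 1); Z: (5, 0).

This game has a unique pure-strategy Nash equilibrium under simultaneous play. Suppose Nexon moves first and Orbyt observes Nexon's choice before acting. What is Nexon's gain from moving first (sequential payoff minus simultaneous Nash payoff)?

4

Backward induction with Nexon moving first.
- Std1: BR = Z, leader payoff -2.
- Std2: BR = Z, leader payoff -3.
- Std3: BR = W, leader payoff 6.
- Std4: BR = X, leader payoff -9.
- Std5: BR = X, leader payoff 2.
Among -2, -3, 6, -9, 2, the best is 6 at Std3. Subgame-perfect outcome: (Std3, W) with payoffs (6, 7).
Now find the simultaneous Nash equilibrium.
Nexon's best replies: W→Std5; X→Std5; Y→Std1; Z→Std4.
Orbyt's best replies: Std1→Z; Std2→Z; Std3→W; Std4→X; Std5→X.
Only (Std5, X) has each player best-responding; Nash payoffs (2, 5).
Nexon's commitment gain: 6 − 2 = 4.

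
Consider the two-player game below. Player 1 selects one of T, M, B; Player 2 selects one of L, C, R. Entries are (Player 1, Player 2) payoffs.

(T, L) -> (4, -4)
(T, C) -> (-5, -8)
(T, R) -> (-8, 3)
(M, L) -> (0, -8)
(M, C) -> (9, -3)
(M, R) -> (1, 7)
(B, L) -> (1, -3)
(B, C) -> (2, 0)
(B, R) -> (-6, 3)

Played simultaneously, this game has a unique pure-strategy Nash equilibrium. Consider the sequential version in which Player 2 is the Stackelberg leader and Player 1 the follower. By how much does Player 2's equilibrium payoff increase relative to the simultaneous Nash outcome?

Solve by backward induction (Player 2 leads).
- L: Player 1 compares 4, 0, 1 and picks T; Player 2 would get -4.
- C: Player 1 compares -5, 9, 2 and picks M; Player 2 would get -3.
- R: Player 1 compares -8, 1, -6 and picks M; Player 2 would get 7.
Player 2's induced payoffs are -4, -3, 7, so Player 2 commits to R. Subgame-perfect outcome: (M, R) with payoffs (1, 7).
Under simultaneous play:
Player 1's best replies: L→T; C→M; R→M.
Player 2's best replies: T→R; M→R; B→R.
Only (M, R) has each player best-responding; Nash payoffs (1, 7).
Player 2's commitment gain: 7 − 7 = 0.

0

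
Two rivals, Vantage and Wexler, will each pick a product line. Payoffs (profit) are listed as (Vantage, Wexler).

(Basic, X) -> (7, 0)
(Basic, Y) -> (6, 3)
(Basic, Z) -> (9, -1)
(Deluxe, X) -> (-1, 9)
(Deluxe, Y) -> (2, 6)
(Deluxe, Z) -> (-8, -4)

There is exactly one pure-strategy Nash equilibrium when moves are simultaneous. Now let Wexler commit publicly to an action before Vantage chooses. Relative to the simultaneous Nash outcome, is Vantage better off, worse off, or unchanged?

Vantage best-responds to each possible Wexler move:
- X: Vantage compares 7, -1 and picks Basic; Wexler would get 0.
- Y: Vantage compares 6, 2 and picks Basic; Wexler would get 3.
- Z: Vantage compares 9, -8 and picks Basic; Wexler would get -1.
Wexler's induced payoffs are 0, 3, -1, so Wexler commits to Y. Subgame-perfect outcome: (Basic, Y) with payoffs (6, 3).
Now find the simultaneous Nash equilibrium.
Vantage's best replies: X→Basic; Y→Basic; Z→Basic.
Wexler's best replies: Basic→Y; Deluxe→X.
The unique mutual best reply is (Basic, Y), giving (6, 3).
Vantage earns 6 sequentially versus 6 at the Nash outcome: unchanged.

unchanged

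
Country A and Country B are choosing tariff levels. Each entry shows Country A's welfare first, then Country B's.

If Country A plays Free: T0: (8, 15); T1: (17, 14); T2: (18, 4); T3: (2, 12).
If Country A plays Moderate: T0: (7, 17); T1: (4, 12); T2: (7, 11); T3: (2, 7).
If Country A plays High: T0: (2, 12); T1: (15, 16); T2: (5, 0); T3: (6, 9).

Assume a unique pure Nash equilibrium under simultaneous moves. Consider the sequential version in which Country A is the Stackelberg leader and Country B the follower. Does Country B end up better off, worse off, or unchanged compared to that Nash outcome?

better off

Work backward from Country B's decision.
- Free → Country B plays T0 (best of 15, 14, 4, 12); Country A gets 8.
- Moderate → Country B plays T0 (best of 17, 12, 11, 7); Country A gets 7.
- High → Country B plays T1 (best of 12, 16, 0, 9); Country A gets 15.
Among 8, 7, 15, the best is 15 at High. Subgame-perfect outcome: (High, T1) with payoffs (15, 16).
For the simultaneous game, intersect best replies.
Country A's best replies: T0→Free; T1→Free; T2→Free; T3→High.
Country B's best replies: Free→T0; Moderate→T0; High→T1.
The unique mutual best reply is (Free, T0), giving (8, 15).
Country B earns 16 sequentially versus 15 at the Nash outcome: better off.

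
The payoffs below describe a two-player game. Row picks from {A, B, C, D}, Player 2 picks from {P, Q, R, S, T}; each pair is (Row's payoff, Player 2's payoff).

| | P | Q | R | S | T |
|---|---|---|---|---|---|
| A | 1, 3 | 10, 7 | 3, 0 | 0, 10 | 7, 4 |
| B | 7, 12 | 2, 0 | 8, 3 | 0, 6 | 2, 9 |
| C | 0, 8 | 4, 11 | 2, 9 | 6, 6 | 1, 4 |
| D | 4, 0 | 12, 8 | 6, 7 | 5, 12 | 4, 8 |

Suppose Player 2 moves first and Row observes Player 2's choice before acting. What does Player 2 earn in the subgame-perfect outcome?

Backward induction with Player 2 moving first.
- P → Row plays B (best of 1, 7, 0, 4); Player 2 gets 12.
- Q → Row plays D (best of 10, 2, 4, 12); Player 2 gets 8.
- R → Row plays B (best of 3, 8, 2, 6); Player 2 gets 3.
- S → Row plays C (best of 0, 0, 6, 5); Player 2 gets 6.
- T → Row plays A (best of 7, 2, 1, 4); Player 2 gets 4.
Player 2's induced payoffs are 12, 8, 3, 6, 4, so Player 2 commits to P. Subgame-perfect outcome: (B, P) with payoffs (7, 12).

12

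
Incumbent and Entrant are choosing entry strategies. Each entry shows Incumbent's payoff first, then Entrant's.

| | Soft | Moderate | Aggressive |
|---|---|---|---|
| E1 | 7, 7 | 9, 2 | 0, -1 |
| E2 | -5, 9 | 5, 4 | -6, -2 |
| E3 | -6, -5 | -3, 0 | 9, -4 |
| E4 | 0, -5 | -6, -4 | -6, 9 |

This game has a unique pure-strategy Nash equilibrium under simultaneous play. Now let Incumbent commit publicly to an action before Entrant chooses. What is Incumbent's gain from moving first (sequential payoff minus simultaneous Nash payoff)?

Entrant best-responds to each possible Incumbent move:
- E1: BR = Soft, leader payoff 7.
- E2: BR = Soft, leader payoff -5.
- E3: BR = Moderate, leader payoff -3.
- E4: BR = Aggressive, leader payoff -6.
Maximizing over 7, -5, -3, -6, Incumbent chooses E1. Subgame-perfect outcome: (E1, Soft) with payoffs (7, 7).
For the simultaneous game, intersect best replies.
Incumbent's best replies: Soft→E1; Moderate→E1; Aggressive→E3.
Entrant's best replies: E1→Soft; E2→Soft; E3→Moderate; E4→Aggressive.
Only (E1, Soft) has each player best-responding; Nash payoffs (7, 7).
Incumbent's commitment gain: 7 − 7 = 0.

0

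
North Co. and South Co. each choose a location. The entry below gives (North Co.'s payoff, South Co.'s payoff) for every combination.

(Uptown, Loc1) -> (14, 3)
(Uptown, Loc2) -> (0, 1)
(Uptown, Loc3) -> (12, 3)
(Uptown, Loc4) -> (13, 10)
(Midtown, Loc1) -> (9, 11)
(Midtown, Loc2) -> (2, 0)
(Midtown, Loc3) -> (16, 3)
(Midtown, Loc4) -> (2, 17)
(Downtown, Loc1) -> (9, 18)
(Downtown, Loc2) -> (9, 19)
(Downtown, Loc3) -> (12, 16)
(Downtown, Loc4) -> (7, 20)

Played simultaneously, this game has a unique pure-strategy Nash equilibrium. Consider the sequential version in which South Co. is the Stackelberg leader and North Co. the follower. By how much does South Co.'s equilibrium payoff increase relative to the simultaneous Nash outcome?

North Co. best-responds to each possible South Co. move:
- Loc1: BR = Uptown, leader payoff 3.
- Loc2: BR = Downtown, leader payoff 19.
- Loc3: BR = Midtown, leader payoff 3.
- Loc4: BR = Uptown, leader payoff 10.
South Co.'s induced payoffs are 3, 19, 3, 10, so South Co. commits to Loc2. Subgame-perfect outcome: (Downtown, Loc2) with payoffs (9, 19).
Now find the simultaneous Nash equilibrium.
North Co.'s best replies: Loc1→Uptown; Loc2→Downtown; Loc3→Midtown; Loc4→Uptown.
South Co.'s best replies: Uptown→Loc4; Midtown→Loc4; Downtown→Loc4.
Only (Uptown, Loc4) has each player best-responding; Nash payoffs (13, 10).
South Co.'s commitment gain: 19 − 10 = 9.

9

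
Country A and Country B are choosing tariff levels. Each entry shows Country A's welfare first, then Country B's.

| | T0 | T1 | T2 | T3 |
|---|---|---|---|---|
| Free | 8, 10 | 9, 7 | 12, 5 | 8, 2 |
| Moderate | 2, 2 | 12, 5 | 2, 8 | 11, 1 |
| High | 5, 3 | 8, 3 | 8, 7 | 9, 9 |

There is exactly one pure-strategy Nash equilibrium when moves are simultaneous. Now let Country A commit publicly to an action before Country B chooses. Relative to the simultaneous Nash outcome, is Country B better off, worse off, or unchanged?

Solve by backward induction (Country A leads).
- Free: BR = T0, leader payoff 8.
- Moderate: BR = T2, leader payoff 2.
- High: BR = T3, leader payoff 9.
Country A's induced payoffs are 8, 2, 9, so Country A commits to High. Subgame-perfect outcome: (High, T3) with payoffs (9, 9).
Under simultaneous play:
Country A's best replies: T0→Free; T1→Moderate; T2→Free; T3→Moderate.
Country B's best replies: Free→T0; Moderate→T2; High→T3.
Only (Free, T0) has each player best-responding; Nash payoffs (8, 10).
Country B earns 9 sequentially versus 10 at the Nash outcome: worse off.

worse off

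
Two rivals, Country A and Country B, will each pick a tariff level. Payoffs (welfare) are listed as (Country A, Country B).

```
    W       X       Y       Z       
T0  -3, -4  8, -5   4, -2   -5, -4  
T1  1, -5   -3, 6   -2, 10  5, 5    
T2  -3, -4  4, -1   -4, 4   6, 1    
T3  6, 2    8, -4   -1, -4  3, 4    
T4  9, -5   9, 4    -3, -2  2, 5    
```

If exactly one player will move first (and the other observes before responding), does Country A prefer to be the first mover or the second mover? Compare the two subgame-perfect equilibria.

If Country A leads: Country B's best replies are T0→Y, T1→Y, T2→Y, T3→Z, T4→Z; Country A's induced payoffs 4, -2, -4, 3, 2; outcome (T0, Y), payoffs (4, -2).
If Country B leads: Country A's best replies are W→T4, X→T4, Y→T0, Z→T2; Country B's induced payoffs -5, 4, -2, 1; outcome (T4, X), payoffs (9, 4).
Country A gets 4 moving first and 9 moving second, so Country A prefers to move second.

second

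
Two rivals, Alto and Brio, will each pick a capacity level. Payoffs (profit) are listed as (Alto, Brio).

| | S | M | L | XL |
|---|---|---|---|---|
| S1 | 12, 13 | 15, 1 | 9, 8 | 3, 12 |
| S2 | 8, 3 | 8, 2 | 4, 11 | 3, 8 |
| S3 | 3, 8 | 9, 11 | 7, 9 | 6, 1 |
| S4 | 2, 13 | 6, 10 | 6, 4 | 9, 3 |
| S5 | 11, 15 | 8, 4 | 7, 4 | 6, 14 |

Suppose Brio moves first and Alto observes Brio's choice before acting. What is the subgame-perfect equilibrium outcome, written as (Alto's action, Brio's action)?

(S1, S)

Backward induction with Brio moving first.
- S → Alto plays S1 (best of 12, 8, 3, 2, 11); Brio gets 13.
- M → Alto plays S1 (best of 15, 8, 9, 6, 8); Brio gets 1.
- L → Alto plays S1 (best of 9, 4, 7, 6, 7); Brio gets 8.
- XL → Alto plays S4 (best of 3, 3, 6, 9, 6); Brio gets 3.
Maximizing over 13, 1, 8, 3, Brio chooses S. Subgame-perfect outcome: (S1, S) with payoffs (12, 13).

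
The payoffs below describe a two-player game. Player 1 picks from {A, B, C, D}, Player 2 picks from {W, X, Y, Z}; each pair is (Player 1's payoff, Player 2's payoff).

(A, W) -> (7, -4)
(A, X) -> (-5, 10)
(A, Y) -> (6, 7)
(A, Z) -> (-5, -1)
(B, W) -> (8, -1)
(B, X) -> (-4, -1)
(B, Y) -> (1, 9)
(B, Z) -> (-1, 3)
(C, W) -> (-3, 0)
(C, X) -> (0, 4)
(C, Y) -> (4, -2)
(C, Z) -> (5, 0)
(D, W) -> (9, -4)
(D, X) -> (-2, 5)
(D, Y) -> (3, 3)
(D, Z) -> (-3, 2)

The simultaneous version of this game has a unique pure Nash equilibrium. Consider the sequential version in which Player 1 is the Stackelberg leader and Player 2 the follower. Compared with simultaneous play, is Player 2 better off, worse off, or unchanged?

Work backward from Player 2's decision.
- A: Player 2 compares -4, 10, 7, -1 and picks X; Player 1 would get -5.
- B: Player 2 compares -1, -1, 9, 3 and picks Y; Player 1 would get 1.
- C: Player 2 compares 0, 4, -2, 0 and picks X; Player 1 would get 0.
- D: Player 2 compares -4, 5, 3, 2 and picks X; Player 1 would get -2.
Among -5, 1, 0, -2, the best is 1 at B. Subgame-perfect outcome: (B, Y) with payoffs (1, 9).
For the simultaneous game, intersect best replies.
Player 1's best replies: W→D; X→C; Y→A; Z→C.
Player 2's best replies: A→X; B→Y; C→X; D→X.
The unique mutual best reply is (C, X), giving (0, 4).
Player 2 earns 9 sequentially versus 4 at the Nash outcome: better off.

better off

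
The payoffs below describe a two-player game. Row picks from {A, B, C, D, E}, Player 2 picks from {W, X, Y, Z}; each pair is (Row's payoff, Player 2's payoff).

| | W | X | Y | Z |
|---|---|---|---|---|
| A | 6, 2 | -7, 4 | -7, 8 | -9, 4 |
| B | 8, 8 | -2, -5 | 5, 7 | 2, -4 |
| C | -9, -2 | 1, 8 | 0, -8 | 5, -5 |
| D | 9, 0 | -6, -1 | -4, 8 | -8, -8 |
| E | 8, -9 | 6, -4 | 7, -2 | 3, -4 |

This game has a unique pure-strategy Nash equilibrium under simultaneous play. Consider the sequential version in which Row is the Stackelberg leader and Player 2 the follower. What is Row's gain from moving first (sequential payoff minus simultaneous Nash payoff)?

Backward induction with Row moving first.
- A: BR = Y, leader payoff -7.
- B: BR = W, leader payoff 8.
- C: BR = X, leader payoff 1.
- D: BR = Y, leader payoff -4.
- E: BR = Y, leader payoff 7.
Maximizing over -7, 8, 1, -4, 7, Row chooses B. Subgame-perfect outcome: (B, W) with payoffs (8, 8).
Under simultaneous play:
Row's best replies: W→D; X→E; Y→E; Z→C.
Player 2's best replies: A→Y; B→W; C→X; D→Y; E→Y.
The unique mutual best reply is (E, Y), giving (7, -2).
Row's commitment gain: 8 − 7 = 1.

1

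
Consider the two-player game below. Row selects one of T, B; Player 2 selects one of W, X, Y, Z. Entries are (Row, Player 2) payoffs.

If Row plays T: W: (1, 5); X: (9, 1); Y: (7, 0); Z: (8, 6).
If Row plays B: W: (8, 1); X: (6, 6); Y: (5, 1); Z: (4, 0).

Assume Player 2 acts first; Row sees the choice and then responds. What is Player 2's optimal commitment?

Z

Solve by backward induction (Player 2 leads).
- W: BR = B, leader payoff 1.
- X: BR = T, leader payoff 1.
- Y: BR = T, leader payoff 0.
- Z: BR = T, leader payoff 6.
Maximizing over 1, 1, 0, 6, Player 2 chooses Z. Subgame-perfect outcome: (T, Z) with payoffs (8, 6).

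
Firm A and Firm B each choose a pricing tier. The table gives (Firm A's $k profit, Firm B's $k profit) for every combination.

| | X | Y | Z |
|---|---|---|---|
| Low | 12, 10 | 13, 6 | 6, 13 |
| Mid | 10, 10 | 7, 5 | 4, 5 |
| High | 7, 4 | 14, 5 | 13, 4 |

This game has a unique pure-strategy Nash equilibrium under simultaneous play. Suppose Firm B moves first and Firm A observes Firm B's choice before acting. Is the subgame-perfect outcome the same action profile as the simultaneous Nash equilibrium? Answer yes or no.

Backward induction with Firm B moving first.
- X: Firm A compares 12, 10, 7 and picks Low; Firm B would get 10.
- Y: Firm A compares 13, 7, 14 and picks High; Firm B would get 5.
- Z: Firm A compares 6, 4, 13 and picks High; Firm B would get 4.
Maximizing over 10, 5, 4, Firm B chooses X. Subgame-perfect outcome: (Low, X) with payoffs (12, 10).
Under simultaneous play:
Firm A's best replies: X→Low; Y→High; Z→High.
Firm B's best replies: Low→Z; Mid→X; High→Y.
Only (High, Y) has each player best-responding; Nash payoffs (14, 5).
Sequential outcome (Low, X) differs from the Nash profile (High, Y).

no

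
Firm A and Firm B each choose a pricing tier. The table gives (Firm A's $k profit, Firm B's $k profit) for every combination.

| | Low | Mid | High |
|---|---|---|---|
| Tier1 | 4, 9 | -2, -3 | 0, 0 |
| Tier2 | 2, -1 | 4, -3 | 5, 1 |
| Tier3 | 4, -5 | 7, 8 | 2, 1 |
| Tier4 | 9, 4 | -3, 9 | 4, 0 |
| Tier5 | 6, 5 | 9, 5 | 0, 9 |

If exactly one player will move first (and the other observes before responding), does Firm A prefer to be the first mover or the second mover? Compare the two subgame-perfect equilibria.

If Firm A leads: Firm B's best replies are Tier1→Low, Tier2→High, Tier3→Mid, Tier4→Mid, Tier5→High; Firm A's induced payoffs 4, 5, 7, -3, 0; outcome (Tier3, Mid), payoffs (7, 8).
If Firm B leads: Firm A's best replies are Low→Tier4, Mid→Tier5, High→Tier2; Firm B's induced payoffs 4, 5, 1; outcome (Tier5, Mid), payoffs (9, 5).
Firm A gets 7 moving first and 9 moving second, so Firm A prefers to move second.

second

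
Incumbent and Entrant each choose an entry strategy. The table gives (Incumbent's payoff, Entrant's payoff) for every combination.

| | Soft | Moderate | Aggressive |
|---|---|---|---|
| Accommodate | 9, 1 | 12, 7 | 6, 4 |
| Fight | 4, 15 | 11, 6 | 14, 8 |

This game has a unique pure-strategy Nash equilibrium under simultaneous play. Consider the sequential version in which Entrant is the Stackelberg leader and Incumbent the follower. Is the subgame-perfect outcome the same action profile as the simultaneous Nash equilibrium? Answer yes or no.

Work backward from Incumbent's decision.
- Soft → Incumbent plays Accommodate (best of 9, 4); Entrant gets 1.
- Moderate → Incumbent plays Accommodate (best of 12, 11); Entrant gets 7.
- Aggressive → Incumbent plays Fight (best of 6, 14); Entrant gets 8.
Entrant's induced payoffs are 1, 7, 8, so Entrant commits to Aggressive. Subgame-perfect outcome: (Fight, Aggressive) with payoffs (14, 8).
Now find the simultaneous Nash equilibrium.
Incumbent's best replies: Soft→Accommodate; Moderate→Accommodate; Aggressive→Fight.
Entrant's best replies: Accommodate→Moderate; Fight→Soft.
Only (Accommodate, Moderate) has each player best-responding; Nash payoffs (12, 7).
Sequential outcome (Fight, Aggressive) differs from the Nash profile (Accommodate, Moderate).

no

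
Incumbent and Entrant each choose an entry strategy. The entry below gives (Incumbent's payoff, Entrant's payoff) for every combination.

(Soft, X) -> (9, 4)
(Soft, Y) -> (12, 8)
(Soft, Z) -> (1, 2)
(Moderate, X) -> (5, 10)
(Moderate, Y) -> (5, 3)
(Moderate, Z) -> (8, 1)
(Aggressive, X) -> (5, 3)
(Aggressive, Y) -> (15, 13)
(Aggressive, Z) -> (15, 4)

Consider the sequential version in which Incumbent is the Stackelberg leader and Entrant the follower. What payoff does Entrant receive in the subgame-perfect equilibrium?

13

Work backward from Entrant's decision.
- Soft: BR = Y, leader payoff 12.
- Moderate: BR = X, leader payoff 5.
- Aggressive: BR = Y, leader payoff 15.
Among 12, 5, 15, the best is 15 at Aggressive. Subgame-perfect outcome: (Aggressive, Y) with payoffs (15, 13).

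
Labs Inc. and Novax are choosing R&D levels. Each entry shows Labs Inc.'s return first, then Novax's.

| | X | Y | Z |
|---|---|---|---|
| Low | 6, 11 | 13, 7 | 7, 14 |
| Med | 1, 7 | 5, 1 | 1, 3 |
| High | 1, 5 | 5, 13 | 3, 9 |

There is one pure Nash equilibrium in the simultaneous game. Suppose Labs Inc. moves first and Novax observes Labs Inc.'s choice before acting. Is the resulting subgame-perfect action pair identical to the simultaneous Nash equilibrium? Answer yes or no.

yes

Novax best-responds to each possible Labs Inc. move:
- Low → Novax plays Z (best of 11, 7, 14); Labs Inc. gets 7.
- Med → Novax plays X (best of 7, 1, 3); Labs Inc. gets 1.
- High → Novax plays Y (best of 5, 13, 9); Labs Inc. gets 5.
Maximizing over 7, 1, 5, Labs Inc. chooses Low. Subgame-perfect outcome: (Low, Z) with payoffs (7, 14).
For the simultaneous game, intersect best replies.
Labs Inc.'s best replies: X→Low; Y→Low; Z→Low.
Novax's best replies: Low→Z; Med→X; High→Y.
Only (Low, Z) has each player best-responding; Nash payoffs (7, 14).
Sequential outcome (Low, Z) coincides with the Nash profile (Low, Z).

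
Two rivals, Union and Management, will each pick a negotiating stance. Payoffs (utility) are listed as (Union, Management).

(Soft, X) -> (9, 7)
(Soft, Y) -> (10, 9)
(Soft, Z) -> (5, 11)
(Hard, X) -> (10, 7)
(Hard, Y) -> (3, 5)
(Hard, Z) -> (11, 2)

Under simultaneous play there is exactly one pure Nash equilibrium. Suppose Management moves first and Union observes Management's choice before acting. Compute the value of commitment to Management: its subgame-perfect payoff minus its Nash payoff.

Solve by backward induction (Management leads).
- X: BR = Hard, leader payoff 7.
- Y: BR = Soft, leader payoff 9.
- Z: BR = Hard, leader payoff 2.
Maximizing over 7, 9, 2, Management chooses Y. Subgame-perfect outcome: (Soft, Y) with payoffs (10, 9).
For the simultaneous game, intersect best replies.
Union's best replies: X→Hard; Y→Soft; Z→Hard.
Management's best replies: Soft→Z; Hard→X.
The unique mutual best reply is (Hard, X), giving (10, 7).
Management's commitment gain: 9 − 7 = 2.

2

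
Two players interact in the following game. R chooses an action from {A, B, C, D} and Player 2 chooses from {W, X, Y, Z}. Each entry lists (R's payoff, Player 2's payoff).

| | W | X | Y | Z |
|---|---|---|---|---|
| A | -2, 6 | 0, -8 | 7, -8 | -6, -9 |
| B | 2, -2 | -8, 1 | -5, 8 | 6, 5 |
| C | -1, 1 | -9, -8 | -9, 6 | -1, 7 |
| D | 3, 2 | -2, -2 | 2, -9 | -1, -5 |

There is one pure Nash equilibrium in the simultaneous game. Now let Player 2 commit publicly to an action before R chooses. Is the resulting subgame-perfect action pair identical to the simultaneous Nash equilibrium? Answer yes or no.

Solve by backward induction (Player 2 leads).
- W: BR = D, leader payoff 2.
- X: BR = A, leader payoff -8.
- Y: BR = A, leader payoff -8.
- Z: BR = B, leader payoff 5.
Maximizing over 2, -8, -8, 5, Player 2 chooses Z. Subgame-perfect outcome: (B, Z) with payoffs (6, 5).
For the simultaneous game, intersect best replies.
R's best replies: W→D; X→A; Y→A; Z→B.
Player 2's best replies: A→W; B→Y; C→Z; D→W.
The unique mutual best reply is (D, W), giving (3, 2).
Sequential outcome (B, Z) differs from the Nash profile (D, W).

no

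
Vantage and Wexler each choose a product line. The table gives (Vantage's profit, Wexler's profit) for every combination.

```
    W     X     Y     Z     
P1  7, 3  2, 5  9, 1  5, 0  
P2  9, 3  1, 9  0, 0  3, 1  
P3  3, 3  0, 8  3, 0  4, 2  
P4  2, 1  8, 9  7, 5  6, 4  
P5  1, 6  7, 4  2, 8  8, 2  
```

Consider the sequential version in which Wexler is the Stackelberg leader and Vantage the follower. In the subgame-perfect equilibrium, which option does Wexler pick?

X

Backward induction with Wexler moving first.
- W: Vantage compares 7, 9, 3, 2, 1 and picks P2; Wexler would get 3.
- X: Vantage compares 2, 1, 0, 8, 7 and picks P4; Wexler would get 9.
- Y: Vantage compares 9, 0, 3, 7, 2 and picks P1; Wexler would get 1.
- Z: Vantage compares 5, 3, 4, 6, 8 and picks P5; Wexler would get 2.
Wexler's induced payoffs are 3, 9, 1, 2, so Wexler commits to X. Subgame-perfect outcome: (P4, X) with payoffs (8, 9).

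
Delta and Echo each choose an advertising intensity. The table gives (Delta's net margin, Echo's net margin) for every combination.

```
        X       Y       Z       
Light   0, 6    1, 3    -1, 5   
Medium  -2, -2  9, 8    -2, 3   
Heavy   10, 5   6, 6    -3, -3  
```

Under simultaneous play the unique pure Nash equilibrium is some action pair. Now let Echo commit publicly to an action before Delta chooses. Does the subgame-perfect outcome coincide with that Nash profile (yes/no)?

yes

Solve by backward induction (Echo leads).
- X → Delta plays Heavy (best of 0, -2, 10); Echo gets 5.
- Y → Delta plays Medium (best of 1, 9, 6); Echo gets 8.
- Z → Delta plays Light (best of -1, -2, -3); Echo gets 5.
Echo's induced payoffs are 5, 8, 5, so Echo commits to Y. Subgame-perfect outcome: (Medium, Y) with payoffs (9, 8).
Now find the simultaneous Nash equilibrium.
Delta's best replies: X→Heavy; Y→Medium; Z→Light.
Echo's best replies: Light→X; Medium→Y; Heavy→Y.
Only (Medium, Y) has each player best-responding; Nash payoffs (9, 8).
Sequential outcome (Medium, Y) coincides with the Nash profile (Medium, Y).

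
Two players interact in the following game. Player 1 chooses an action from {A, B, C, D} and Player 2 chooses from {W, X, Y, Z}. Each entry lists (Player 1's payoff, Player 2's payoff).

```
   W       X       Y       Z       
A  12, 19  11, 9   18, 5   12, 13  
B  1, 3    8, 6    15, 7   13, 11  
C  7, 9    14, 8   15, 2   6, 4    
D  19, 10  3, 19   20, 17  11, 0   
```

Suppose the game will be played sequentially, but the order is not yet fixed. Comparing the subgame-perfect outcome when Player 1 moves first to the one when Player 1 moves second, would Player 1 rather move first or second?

If Player 1 leads: Player 2's best replies are A→W, B→Z, C→W, D→X; Player 1's induced payoffs 12, 13, 7, 3; outcome (B, Z), payoffs (13, 11).
If Player 2 leads: Player 1's best replies are W→D, X→C, Y→D, Z→B; Player 2's induced payoffs 10, 8, 17, 11; outcome (D, Y), payoffs (20, 17).
Player 1 gets 13 moving first and 20 moving second, so Player 1 prefers to move second.

second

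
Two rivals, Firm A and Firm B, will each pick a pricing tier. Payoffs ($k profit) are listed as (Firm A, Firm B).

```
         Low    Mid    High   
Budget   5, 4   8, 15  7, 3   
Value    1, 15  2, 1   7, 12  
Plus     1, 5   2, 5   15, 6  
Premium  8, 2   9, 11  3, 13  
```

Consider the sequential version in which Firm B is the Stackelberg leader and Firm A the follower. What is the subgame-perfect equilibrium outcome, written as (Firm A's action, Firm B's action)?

Solve by backward induction (Firm B leads).
- Low → Firm A plays Premium (best of 5, 1, 1, 8); Firm B gets 2.
- Mid → Firm A plays Premium (best of 8, 2, 2, 9); Firm B gets 11.
- High → Firm A plays Plus (best of 7, 7, 15, 3); Firm B gets 6.
Among 2, 11, 6, the best is 11 at Mid. Subgame-perfect outcome: (Premium, Mid) with payoffs (9, 11).

(Premium, Mid)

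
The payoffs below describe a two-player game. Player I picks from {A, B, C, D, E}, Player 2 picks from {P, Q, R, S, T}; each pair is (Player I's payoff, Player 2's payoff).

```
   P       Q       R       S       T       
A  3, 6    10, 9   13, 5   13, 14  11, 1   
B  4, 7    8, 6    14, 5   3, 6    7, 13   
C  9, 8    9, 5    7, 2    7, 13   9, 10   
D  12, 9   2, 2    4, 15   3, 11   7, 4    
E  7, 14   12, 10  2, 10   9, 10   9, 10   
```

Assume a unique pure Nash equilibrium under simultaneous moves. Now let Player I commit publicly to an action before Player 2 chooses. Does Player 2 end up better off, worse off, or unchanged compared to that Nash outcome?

unchanged

Backward induction with Player I moving first.
- A → Player 2 plays S (best of 6, 9, 5, 14, 1); Player I gets 13.
- B → Player 2 plays T (best of 7, 6, 5, 6, 13); Player I gets 7.
- C → Player 2 plays S (best of 8, 5, 2, 13, 10); Player I gets 7.
- D → Player 2 plays R (best of 9, 2, 15, 11, 4); Player I gets 4.
- E → Player 2 plays P (best of 14, 10, 10, 10, 10); Player I gets 7.
Player I's induced payoffs are 13, 7, 7, 4, 7, so Player I commits to A. Subgame-perfect outcome: (A, S) with payoffs (13, 14).
Under simultaneous play:
Player I's best replies: P→D; Q→E; R→B; S→A; T→A.
Player 2's best replies: A→S; B→T; C→S; D→R; E→P.
Only (A, S) has each player best-responding; Nash payoffs (13, 14).
Player 2 earns 14 sequentially versus 14 at the Nash outcome: unchanged.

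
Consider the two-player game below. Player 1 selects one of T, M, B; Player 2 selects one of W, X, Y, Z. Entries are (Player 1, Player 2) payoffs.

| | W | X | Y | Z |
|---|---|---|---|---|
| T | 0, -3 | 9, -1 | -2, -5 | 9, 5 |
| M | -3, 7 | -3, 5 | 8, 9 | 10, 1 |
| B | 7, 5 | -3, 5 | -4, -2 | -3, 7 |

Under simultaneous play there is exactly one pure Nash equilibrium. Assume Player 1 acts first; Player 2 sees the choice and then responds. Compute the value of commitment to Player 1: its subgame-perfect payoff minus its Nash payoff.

1

Player 2 best-responds to each possible Player 1 move:
- T: BR = Z, leader payoff 9.
- M: BR = Y, leader payoff 8.
- B: BR = Z, leader payoff -3.
Maximizing over 9, 8, -3, Player 1 chooses T. Subgame-perfect outcome: (T, Z) with payoffs (9, 5).
For the simultaneous game, intersect best replies.
Player 1's best replies: W→B; X→T; Y→M; Z→M.
Player 2's best replies: T→Z; M→Y; B→Z.
The unique mutual best reply is (M, Y), giving (8, 9).
Player 1's commitment gain: 9 − 8 = 1.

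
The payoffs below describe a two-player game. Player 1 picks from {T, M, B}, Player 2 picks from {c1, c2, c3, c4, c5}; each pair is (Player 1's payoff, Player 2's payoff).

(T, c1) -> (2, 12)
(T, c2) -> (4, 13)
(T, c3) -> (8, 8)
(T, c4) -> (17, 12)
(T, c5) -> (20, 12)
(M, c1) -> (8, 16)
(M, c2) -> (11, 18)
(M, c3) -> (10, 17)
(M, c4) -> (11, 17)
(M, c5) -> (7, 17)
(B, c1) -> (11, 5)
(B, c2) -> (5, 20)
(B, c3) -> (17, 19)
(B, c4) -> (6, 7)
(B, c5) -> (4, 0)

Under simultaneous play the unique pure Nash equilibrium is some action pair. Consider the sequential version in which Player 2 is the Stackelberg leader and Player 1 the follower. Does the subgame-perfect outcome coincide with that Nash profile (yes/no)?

no

Work backward from Player 1's decision.
- c1 → Player 1 plays B (best of 2, 8, 11); Player 2 gets 5.
- c2 → Player 1 plays M (best of 4, 11, 5); Player 2 gets 18.
- c3 → Player 1 plays B (best of 8, 10, 17); Player 2 gets 19.
- c4 → Player 1 plays T (best of 17, 11, 6); Player 2 gets 12.
- c5 → Player 1 plays T (best of 20, 7, 4); Player 2 gets 12.
Maximizing over 5, 18, 19, 12, 12, Player 2 chooses c3. Subgame-perfect outcome: (B, c3) with payoffs (17, 19).
For the simultaneous game, intersect best replies.
Player 1's best replies: c1→B; c2→M; c3→B; c4→T; c5→T.
Player 2's best replies: T→c2; M→c2; B→c2.
The unique mutual best reply is (M, c2), giving (11, 18).
Sequential outcome (B, c3) differs from the Nash profile (M, c2).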